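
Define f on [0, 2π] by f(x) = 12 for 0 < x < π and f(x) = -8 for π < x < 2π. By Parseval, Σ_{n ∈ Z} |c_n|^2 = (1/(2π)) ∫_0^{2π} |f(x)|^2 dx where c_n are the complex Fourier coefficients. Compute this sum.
Σ |c_n|^2 = 104

Parseval equates the L^2 energy of f (normalised by 1/(2π)) with the ℓ^2 sum of its Fourier coefficients: (1/(2π)) ∫_0^{2π} |f|^2 = Σ |c_n|^2.
Compute the left side: (1/(2π)) [∫_0^π 12^2 dx + ∫_π^{2π} (-8)^2 dx] = (1/(2π)) · (144π + 64π) = (144 + 64)/2 = 104.
So Σ_{n ∈ Z} |c_n|^2 = 104.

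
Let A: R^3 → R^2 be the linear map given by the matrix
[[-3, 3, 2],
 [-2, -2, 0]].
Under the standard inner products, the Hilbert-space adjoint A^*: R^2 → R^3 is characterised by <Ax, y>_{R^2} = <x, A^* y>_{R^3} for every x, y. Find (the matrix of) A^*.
A^* = A^T =
[[-3, -2],
 [3, -2],
 [2, 0]]

For real matrices with standard dot products, the defining identity <Ax, y> = <x, A^* y> gives (Ax)^T y = x^T (A^*) y, i.e. x^T A^T y = x^T (A^*) y. Since this holds for all x, y, we must have A^* = A^T. Therefore
A^* =
[[-3, -2],
 [3, -2],
 [2, 0]].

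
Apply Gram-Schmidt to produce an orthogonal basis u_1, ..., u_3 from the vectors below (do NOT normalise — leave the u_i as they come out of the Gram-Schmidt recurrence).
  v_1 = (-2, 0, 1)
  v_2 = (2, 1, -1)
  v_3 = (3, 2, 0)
Orthogonal basis:
  u_1 = (-2, 0, 1)
  u_2 = (0, 1, 0)
  u_3 = (3/5, 0, 6/5)

Apply the Gram-Schmidt recurrence
  u_1 = v_1
  u_i = v_i − Σ_{j<i} ((v_i · u_j) / (u_j · u_j)) · u_j.

Step by step this gives:
  u_1 = (-2, 0, 1)
  u_2 = (0, 1, 0)
  u_3 = (3/5, 0, 6/5)

Orthogonality check:
  u_2 · u_1 = 0 (should be 0)
  u_3 · u_1 = 0 (should be 0)
  u_3 · u_2 = 0 (should be 0)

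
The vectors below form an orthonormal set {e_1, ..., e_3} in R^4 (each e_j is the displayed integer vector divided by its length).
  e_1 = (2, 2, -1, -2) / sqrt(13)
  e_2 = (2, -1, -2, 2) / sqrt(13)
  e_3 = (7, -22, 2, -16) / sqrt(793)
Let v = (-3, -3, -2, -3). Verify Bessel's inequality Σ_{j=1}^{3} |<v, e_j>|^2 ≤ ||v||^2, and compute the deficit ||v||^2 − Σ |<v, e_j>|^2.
Σ |<v, e_j>|^2 = 10422/793; ||v||^2 = 31; deficit = 14161/793

Write each e_j = u_j / sqrt(<u_j, u_j>) where u_j is the displayed integer vector. Then <v, e_j> = <v, u_j> / sqrt(<u_j, u_j>), so |<v, e_j>|^2 = <v, u_j>^2 / <u_j, u_j>.
Coefficients: <v, e_1> = -4/sqrt(13), <v, e_2> = -5/sqrt(13), <v, e_3> = 89/sqrt(793).
Square and sum: Σ |<v, e_j>|^2 = 10422/793.
Compute ||v||^2 = v·v = 31.
Deficit = 31 − 10422/793 = 14161/793 ≥ 0, confirming Bessel's inequality. (The deficit equals ||v − Σ <v,e_j> e_j||^2, the squared distance from v to span{e_j}.)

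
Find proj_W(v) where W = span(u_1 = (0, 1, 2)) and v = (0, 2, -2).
proj_W(v) = (0, -2/5, -4/5)

Set up U = [u_1 | ... | u_1] ∈ R^(3×1). The projector onto W = col(U) is P = U (U^T U)^(-1) U^T.
Compute U^T U =
  [5],
and U^T v = (-2).
Solve U^T U · c = U^T v for the coefficients: c = (-2/5). The projection is proj_W(v) = U c.
Check: (v - proj_W(v)) · u_1 = 0  (should be 0).
Result: proj_W(v) = (0, -2/5, -4/5).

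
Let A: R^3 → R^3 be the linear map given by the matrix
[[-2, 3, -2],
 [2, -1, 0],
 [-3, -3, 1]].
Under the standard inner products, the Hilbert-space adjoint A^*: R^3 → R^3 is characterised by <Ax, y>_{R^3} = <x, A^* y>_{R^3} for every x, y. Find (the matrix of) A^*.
A^* = A^T =
[[-2, 2, -3],
 [3, -1, -3],
 [-2, 0, 1]]

For real matrices with standard dot products, the defining identity <Ax, y> = <x, A^* y> gives (Ax)^T y = x^T (A^*) y, i.e. x^T A^T y = x^T (A^*) y. Since this holds for all x, y, we must have A^* = A^T. Therefore
A^* =
[[-2, 2, -3],
 [3, -1, -3],
 [-2, 0, 1]].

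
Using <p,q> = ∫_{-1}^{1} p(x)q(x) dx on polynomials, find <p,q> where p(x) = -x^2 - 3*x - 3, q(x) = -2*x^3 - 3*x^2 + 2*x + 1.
<p,q> = -16/15

Expand the product: p(x)·q(x) = 2*x^5 + 9*x^4 + 13*x^3 + 2*x^2 - 9*x - 3.
∫_{-1}^{1} of each monomial x^k gives [2/(k+1) if k even, 0 if k odd]. Integrating term-by-term (or equivalently evaluating the antiderivative F(x) = x^6/3 + 9*x^5/5 + 13*x^4/4 + 2*x^3/3 - 9*x^2/2 - 3*x at the endpoints):
  F(1) − F(−1) = -29/20 − (-23/60) = -16/15.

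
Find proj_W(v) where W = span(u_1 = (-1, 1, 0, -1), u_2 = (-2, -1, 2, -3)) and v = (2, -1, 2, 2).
proj_W(v) = (30/19, -75/38, 5/19, 55/38)

Set up U = [u_1 | ... | u_2] ∈ R^(4×2). The projector onto W = col(U) is P = U (U^T U)^(-1) U^T.
Compute U^T U =
  [3, 4]
  [4, 18],
and U^T v = (-5, -5).
Solve U^T U · c = U^T v for the coefficients: c = (-35/19, 5/38). The projection is proj_W(v) = U c.
Check: (v - proj_W(v)) · u_1 = 0  (should be 0).
Check: (v - proj_W(v)) · u_2 = 0  (should be 0).
Result: proj_W(v) = (30/19, -75/38, 5/19, 55/38).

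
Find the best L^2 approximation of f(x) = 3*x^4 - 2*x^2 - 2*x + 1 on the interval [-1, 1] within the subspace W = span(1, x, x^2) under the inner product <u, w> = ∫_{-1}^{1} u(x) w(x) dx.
g(x) = 4*x^2/7 - 2*x + 26/35

The best approximation g ∈ W is the orthogonal projection of f onto W. Writing g = a_0 + a_1 x + a_2 x^2, the coefficients solve the normal equations G · a = b where
  G_{ij} = <φ_i, φ_j> and b_i = <f, φ_i>, with φ_0 = 1, φ_1 = x, φ_2 = x^2.
G =
  [2, 0, 2/3]
  [0, 2/3, 0]
  [2/3, 0, 2/5],
b = (28/15, -4/3, 76/105).
Solving gives a_0 = 26/35, a_1 = -2, a_2 = 4/7, so
  g(x) = 4*x^2/7 - 2*x + 26/35.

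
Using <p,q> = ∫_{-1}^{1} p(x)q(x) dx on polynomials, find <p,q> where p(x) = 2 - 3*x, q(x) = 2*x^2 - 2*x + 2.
<p,q> = 44/3

Expand the product: p(x)·q(x) = -6*x^3 + 10*x^2 - 10*x + 4.
∫_{-1}^{1} of each monomial x^k gives [2/(k+1) if k even, 0 if k odd]. Integrating term-by-term (or equivalently evaluating the antiderivative F(x) = -3*x^4/2 + 10*x^3/3 - 5*x^2 + 4*x at the endpoints):
  F(1) − F(−1) = 5/6 − (-83/6) = 44/3.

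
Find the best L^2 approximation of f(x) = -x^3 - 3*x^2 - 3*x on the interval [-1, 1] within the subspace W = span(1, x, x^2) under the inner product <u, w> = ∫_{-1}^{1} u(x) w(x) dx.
g(x) = -3*x^2 - 18*x/5

The best approximation g ∈ W is the orthogonal projection of f onto W. Writing g = a_0 + a_1 x + a_2 x^2, the coefficients solve the normal equations G · a = b where
  G_{ij} = <φ_i, φ_j> and b_i = <f, φ_i>, with φ_0 = 1, φ_1 = x, φ_2 = x^2.
G =
  [2, 0, 2/3]
  [0, 2/3, 0]
  [2/3, 0, 2/5],
b = (-2, -12/5, -6/5).
Solving gives a_0 = 0, a_1 = -18/5, a_2 = -3, so
  g(x) = -3*x^2 - 18*x/5.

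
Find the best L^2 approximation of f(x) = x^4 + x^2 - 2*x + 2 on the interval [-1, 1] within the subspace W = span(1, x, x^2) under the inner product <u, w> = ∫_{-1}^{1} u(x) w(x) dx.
g(x) = 13*x^2/7 - 2*x + 67/35

The best approximation g ∈ W is the orthogonal projection of f onto W. Writing g = a_0 + a_1 x + a_2 x^2, the coefficients solve the normal equations G · a = b where
  G_{ij} = <φ_i, φ_j> and b_i = <f, φ_i>, with φ_0 = 1, φ_1 = x, φ_2 = x^2.
G =
  [2, 0, 2/3]
  [0, 2/3, 0]
  [2/3, 0, 2/5],
b = (76/15, -4/3, 212/105).
Solving gives a_0 = 67/35, a_1 = -2, a_2 = 13/7, so
  g(x) = 13*x^2/7 - 2*x + 67/35.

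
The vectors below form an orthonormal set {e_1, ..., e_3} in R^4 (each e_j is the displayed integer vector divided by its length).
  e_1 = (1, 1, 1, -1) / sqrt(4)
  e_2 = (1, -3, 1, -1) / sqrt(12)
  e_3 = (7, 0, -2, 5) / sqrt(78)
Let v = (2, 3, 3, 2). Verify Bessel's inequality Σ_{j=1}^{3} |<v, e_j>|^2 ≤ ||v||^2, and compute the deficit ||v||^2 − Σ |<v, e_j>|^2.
Σ |<v, e_j>|^2 = 210/13; ||v||^2 = 26; deficit = 128/13

Write each e_j = u_j / sqrt(<u_j, u_j>) where u_j is the displayed integer vector. Then <v, e_j> = <v, u_j> / sqrt(<u_j, u_j>), so |<v, e_j>|^2 = <v, u_j>^2 / <u_j, u_j>.
Coefficients: <v, e_1> = 6/sqrt(4), <v, e_2> = -6/sqrt(12), <v, e_3> = 18/sqrt(78).
Square and sum: Σ |<v, e_j>|^2 = 210/13.
Compute ||v||^2 = v·v = 26.
Deficit = 26 − 210/13 = 128/13 ≥ 0, confirming Bessel's inequality. (The deficit equals ||v − Σ <v,e_j> e_j||^2, the squared distance from v to span{e_j}.)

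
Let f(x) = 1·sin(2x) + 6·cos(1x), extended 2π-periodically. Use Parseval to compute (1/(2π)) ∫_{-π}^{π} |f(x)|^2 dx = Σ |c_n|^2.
Σ |c_n|^2 = 37/2

Expand |f|^2 and use orthogonality of {sin(nx), cos(mx)} on [-π, π]:
  ∫_{-π}^{π} sin(nx)^2 dx = π, ∫ cos(mx)^2 dx = π, and cross terms integrate to 0.
So ∫_{-π}^{π} f(x)^2 dx = 1^2 · π + 6^2 · π = (1 + 36)π.
Divide by 2π: (1 + 36)/2 = 37/2.
By Parseval, this equals Σ |c_n|^2.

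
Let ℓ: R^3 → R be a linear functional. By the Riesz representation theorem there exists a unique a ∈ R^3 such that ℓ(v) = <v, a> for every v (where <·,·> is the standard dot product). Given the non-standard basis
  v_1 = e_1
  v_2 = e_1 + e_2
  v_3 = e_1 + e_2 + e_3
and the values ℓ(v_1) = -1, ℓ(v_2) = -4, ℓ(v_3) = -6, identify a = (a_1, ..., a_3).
a = (-1, -3, -2)

Write a = (a_1, ..., a_3) in the standard basis. For each basis vector v_i, ℓ(v_i) = <v_i, a> is a linear equation in the a_j's. Collect the n equations into a matrix system V a = ℓ, where row i of V is v_i (expressed in the standard basis). Since V is invertible (lower-triangular with 1s on the diagonal, up to permutation), solve by back-substitution:
  V =
[[1, 0, 0],
 [1, 1, 0],
 [1, 1, 1]]
  V a = (-1, -4, -6)
Solving gives a = (-1, -3, -2).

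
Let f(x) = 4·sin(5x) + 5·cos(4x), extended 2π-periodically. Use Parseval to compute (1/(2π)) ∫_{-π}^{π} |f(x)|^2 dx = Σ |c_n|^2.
Σ |c_n|^2 = 41/2

Expand |f|^2 and use orthogonality of {sin(nx), cos(mx)} on [-π, π]:
  ∫_{-π}^{π} sin(nx)^2 dx = π, ∫ cos(mx)^2 dx = π, and cross terms integrate to 0.
So ∫_{-π}^{π} f(x)^2 dx = 4^2 · π + 5^2 · π = (16 + 25)π.
Divide by 2π: (16 + 25)/2 = 41/2.
By Parseval, this equals Σ |c_n|^2.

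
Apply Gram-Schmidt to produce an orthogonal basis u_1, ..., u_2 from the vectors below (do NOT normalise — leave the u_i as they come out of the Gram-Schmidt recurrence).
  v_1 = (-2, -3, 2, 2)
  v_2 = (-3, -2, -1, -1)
Orthogonal basis:
  u_1 = (-2, -3, 2, 2)
  u_2 = (-47/21, -6/7, -37/21, -37/21)

Apply the Gram-Schmidt recurrence
  u_1 = v_1
  u_i = v_i − Σ_{j<i} ((v_i · u_j) / (u_j · u_j)) · u_j.

Step by step this gives:
  u_1 = (-2, -3, 2, 2)
  u_2 = (-47/21, -6/7, -37/21, -37/21)

Orthogonality check:
  u_2 · u_1 = 0 (should be 0)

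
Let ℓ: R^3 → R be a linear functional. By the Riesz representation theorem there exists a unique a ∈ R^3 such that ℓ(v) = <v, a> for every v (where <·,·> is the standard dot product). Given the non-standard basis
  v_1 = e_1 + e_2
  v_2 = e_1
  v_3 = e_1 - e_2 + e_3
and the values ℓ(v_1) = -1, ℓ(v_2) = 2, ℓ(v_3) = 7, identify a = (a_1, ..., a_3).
a = (2, -3, 2)

Write a = (a_1, ..., a_3) in the standard basis. For each basis vector v_i, ℓ(v_i) = <v_i, a> is a linear equation in the a_j's. Collect the n equations into a matrix system V a = ℓ, where row i of V is v_i (expressed in the standard basis). Since V is invertible (lower-triangular with 1s on the diagonal, up to permutation), solve by back-substitution:
  V =
[[1, 1, 0],
 [1, 0, 0],
 [1, -1, 1]]
  V a = (-1, 2, 7)
Solving gives a = (2, -3, 2).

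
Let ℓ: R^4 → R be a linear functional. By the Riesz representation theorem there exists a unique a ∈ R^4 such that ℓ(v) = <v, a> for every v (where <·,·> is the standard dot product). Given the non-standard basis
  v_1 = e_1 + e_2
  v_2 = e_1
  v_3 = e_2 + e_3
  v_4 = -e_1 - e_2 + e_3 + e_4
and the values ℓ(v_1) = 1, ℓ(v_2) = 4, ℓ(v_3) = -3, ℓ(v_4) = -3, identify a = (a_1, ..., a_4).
a = (4, -3, 0, -2)

Write a = (a_1, ..., a_4) in the standard basis. For each basis vector v_i, ℓ(v_i) = <v_i, a> is a linear equation in the a_j's. Collect the n equations into a matrix system V a = ℓ, where row i of V is v_i (expressed in the standard basis). Since V is invertible (lower-triangular with 1s on the diagonal, up to permutation), solve by back-substitution:
  V =
[[1, 1, 0, 0],
 [1, 0, 0, 0],
 [0, 1, 1, 0],
 [-1, -1, 1, 1]]
  V a = (1, 4, -3, -3)
Solving gives a = (4, -3, 0, -2).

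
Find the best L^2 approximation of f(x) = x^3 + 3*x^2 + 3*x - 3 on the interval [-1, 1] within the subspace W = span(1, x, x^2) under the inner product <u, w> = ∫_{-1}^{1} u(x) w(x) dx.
g(x) = 3*x^2 + 18*x/5 - 3

The best approximation g ∈ W is the orthogonal projection of f onto W. Writing g = a_0 + a_1 x + a_2 x^2, the coefficients solve the normal equations G · a = b where
  G_{ij} = <φ_i, φ_j> and b_i = <f, φ_i>, with φ_0 = 1, φ_1 = x, φ_2 = x^2.
G =
  [2, 0, 2/3]
  [0, 2/3, 0]
  [2/3, 0, 2/5],
b = (-4, 12/5, -4/5).
Solving gives a_0 = -3, a_1 = 18/5, a_2 = 3, so
  g(x) = 3*x^2 + 18*x/5 - 3.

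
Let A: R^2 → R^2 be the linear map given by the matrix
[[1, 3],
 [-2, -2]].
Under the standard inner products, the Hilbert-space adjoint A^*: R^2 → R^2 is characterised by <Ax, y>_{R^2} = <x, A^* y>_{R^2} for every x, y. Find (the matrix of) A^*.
A^* = A^T =
[[1, -2],
 [3, -2]]

For real matrices with standard dot products, the defining identity <Ax, y> = <x, A^* y> gives (Ax)^T y = x^T (A^*) y, i.e. x^T A^T y = x^T (A^*) y. Since this holds for all x, y, we must have A^* = A^T. Therefore
A^* =
[[1, -2],
 [3, -2]].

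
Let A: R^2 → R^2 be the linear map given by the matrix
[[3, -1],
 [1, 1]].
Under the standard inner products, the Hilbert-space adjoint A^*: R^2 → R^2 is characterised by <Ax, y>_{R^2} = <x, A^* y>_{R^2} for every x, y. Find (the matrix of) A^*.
A^* = A^T =
[[3, 1],
 [-1, 1]]

For real matrices with standard dot products, the defining identity <Ax, y> = <x, A^* y> gives (Ax)^T y = x^T (A^*) y, i.e. x^T A^T y = x^T (A^*) y. Since this holds for all x, y, we must have A^* = A^T. Therefore
A^* =
[[3, 1],
 [-1, 1]].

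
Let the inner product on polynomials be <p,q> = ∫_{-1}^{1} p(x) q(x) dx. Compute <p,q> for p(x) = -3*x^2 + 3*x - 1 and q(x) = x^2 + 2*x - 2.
<p,q> = 152/15

Expand the product: p(x)·q(x) = -3*x^4 - 3*x^3 + 11*x^2 - 8*x + 2.
∫_{-1}^{1} of each monomial x^k gives [2/(k+1) if k even, 0 if k odd]. Integrating term-by-term (or equivalently evaluating the antiderivative F(x) = -3*x^5/5 - 3*x^4/4 + 11*x^3/3 - 4*x^2 + 2*x at the endpoints):
  F(1) − F(−1) = 19/60 − (-589/60) = 152/15.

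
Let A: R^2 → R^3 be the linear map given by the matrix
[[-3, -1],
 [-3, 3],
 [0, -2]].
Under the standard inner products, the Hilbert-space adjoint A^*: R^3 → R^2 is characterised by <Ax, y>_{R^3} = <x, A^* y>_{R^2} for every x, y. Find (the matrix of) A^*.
A^* = A^T =
[[-3, -3, 0],
 [-1, 3, -2]]

For real matrices with standard dot products, the defining identity <Ax, y> = <x, A^* y> gives (Ax)^T y = x^T (A^*) y, i.e. x^T A^T y = x^T (A^*) y. Since this holds for all x, y, we must have A^* = A^T. Therefore
A^* =
[[-3, -3, 0],
 [-1, 3, -2]].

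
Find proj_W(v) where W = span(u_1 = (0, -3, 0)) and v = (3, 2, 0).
proj_W(v) = (0, 2, 0)

Set up U = [u_1 | ... | u_1] ∈ R^(3×1). The projector onto W = col(U) is P = U (U^T U)^(-1) U^T.
Compute U^T U =
  [9],
and U^T v = (-6).
Solve U^T U · c = U^T v for the coefficients: c = (-2/3). The projection is proj_W(v) = U c.
Check: (v - proj_W(v)) · u_1 = 0  (should be 0).
Result: proj_W(v) = (0, 2, 0).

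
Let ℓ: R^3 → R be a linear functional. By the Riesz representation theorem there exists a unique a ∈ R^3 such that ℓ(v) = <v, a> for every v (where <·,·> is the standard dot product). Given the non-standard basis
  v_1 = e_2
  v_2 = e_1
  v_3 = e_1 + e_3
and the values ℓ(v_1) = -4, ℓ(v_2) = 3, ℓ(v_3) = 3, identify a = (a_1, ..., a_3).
a = (3, -4, 0)

Write a = (a_1, ..., a_3) in the standard basis. For each basis vector v_i, ℓ(v_i) = <v_i, a> is a linear equation in the a_j's. Collect the n equations into a matrix system V a = ℓ, where row i of V is v_i (expressed in the standard basis). Since V is invertible (lower-triangular with 1s on the diagonal, up to permutation), solve by back-substitution:
  V =
[[0, 1, 0],
 [1, 0, 0],
 [1, 0, 1]]
  V a = (-4, 3, 3)
Solving gives a = (3, -4, 0).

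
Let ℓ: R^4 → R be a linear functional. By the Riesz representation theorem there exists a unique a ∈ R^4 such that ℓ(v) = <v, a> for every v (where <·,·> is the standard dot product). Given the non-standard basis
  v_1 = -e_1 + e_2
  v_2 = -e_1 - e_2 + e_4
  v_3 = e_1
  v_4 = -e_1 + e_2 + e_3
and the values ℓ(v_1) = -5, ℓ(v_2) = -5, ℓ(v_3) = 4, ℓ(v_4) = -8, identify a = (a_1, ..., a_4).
a = (4, -1, -3, -2)

Write a = (a_1, ..., a_4) in the standard basis. For each basis vector v_i, ℓ(v_i) = <v_i, a> is a linear equation in the a_j's. Collect the n equations into a matrix system V a = ℓ, where row i of V is v_i (expressed in the standard basis). Since V is invertible (lower-triangular with 1s on the diagonal, up to permutation), solve by back-substitution:
  V =
[[-1, 1, 0, 0],
 [-1, -1, 0, 1],
 [1, 0, 0, 0],
 [-1, 1, 1, 0]]
  V a = (-5, -5, 4, -8)
Solving gives a = (4, -1, -3, -2).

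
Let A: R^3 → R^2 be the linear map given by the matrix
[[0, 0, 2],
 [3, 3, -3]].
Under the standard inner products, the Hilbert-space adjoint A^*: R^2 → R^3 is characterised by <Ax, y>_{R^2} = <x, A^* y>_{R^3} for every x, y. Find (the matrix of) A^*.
A^* = A^T =
[[0, 3],
 [0, 3],
 [2, -3]]

For real matrices with standard dot products, the defining identity <Ax, y> = <x, A^* y> gives (Ax)^T y = x^T (A^*) y, i.e. x^T A^T y = x^T (A^*) y. Since this holds for all x, y, we must have A^* = A^T. Therefore
A^* =
[[0, 3],
 [0, 3],
 [2, -3]].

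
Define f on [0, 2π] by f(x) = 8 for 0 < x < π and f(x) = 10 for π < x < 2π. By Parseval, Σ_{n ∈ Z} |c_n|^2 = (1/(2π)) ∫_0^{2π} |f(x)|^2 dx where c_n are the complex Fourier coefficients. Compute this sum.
Σ |c_n|^2 = 82

Parseval equates the L^2 energy of f (normalised by 1/(2π)) with the ℓ^2 sum of its Fourier coefficients: (1/(2π)) ∫_0^{2π} |f|^2 = Σ |c_n|^2.
Compute the left side: (1/(2π)) [∫_0^π 8^2 dx + ∫_π^{2π} 10^2 dx] = (1/(2π)) · (64π + 100π) = (64 + 100)/2 = 82.
So Σ_{n ∈ Z} |c_n|^2 = 82.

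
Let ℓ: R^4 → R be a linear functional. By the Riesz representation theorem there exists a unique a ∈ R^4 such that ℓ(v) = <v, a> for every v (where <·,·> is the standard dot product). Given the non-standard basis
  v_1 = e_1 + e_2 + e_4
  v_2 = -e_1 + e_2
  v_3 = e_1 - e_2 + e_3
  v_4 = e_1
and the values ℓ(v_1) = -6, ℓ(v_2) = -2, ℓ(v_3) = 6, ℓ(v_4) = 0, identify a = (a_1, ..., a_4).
a = (0, -2, 4, -4)

Write a = (a_1, ..., a_4) in the standard basis. For each basis vector v_i, ℓ(v_i) = <v_i, a> is a linear equation in the a_j's. Collect the n equations into a matrix system V a = ℓ, where row i of V is v_i (expressed in the standard basis). Since V is invertible (lower-triangular with 1s on the diagonal, up to permutation), solve by back-substitution:
  V =
[[1, 1, 0, 1],
 [-1, 1, 0, 0],
 [1, -1, 1, 0],
 [1, 0, 0, 0]]
  V a = (-6, -2, 6, 0)
Solving gives a = (0, -2, 4, -4).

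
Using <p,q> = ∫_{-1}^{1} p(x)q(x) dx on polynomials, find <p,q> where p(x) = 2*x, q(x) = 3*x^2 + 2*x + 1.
<p,q> = 8/3

Expand the product: p(x)·q(x) = 6*x^3 + 4*x^2 + 2*x.
∫_{-1}^{1} of each monomial x^k gives [2/(k+1) if k even, 0 if k odd]. Integrating term-by-term (or equivalently evaluating the antiderivative F(x) = 3*x^4/2 + 4*x^3/3 + x^2 at the endpoints):
  F(1) − F(−1) = 23/6 − (7/6) = 8/3.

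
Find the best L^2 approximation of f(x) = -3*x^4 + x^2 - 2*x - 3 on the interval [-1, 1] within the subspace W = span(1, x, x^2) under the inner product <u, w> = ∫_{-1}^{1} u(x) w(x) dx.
g(x) = -11*x^2/7 - 2*x - 96/35

The best approximation g ∈ W is the orthogonal projection of f onto W. Writing g = a_0 + a_1 x + a_2 x^2, the coefficients solve the normal equations G · a = b where
  G_{ij} = <φ_i, φ_j> and b_i = <f, φ_i>, with φ_0 = 1, φ_1 = x, φ_2 = x^2.
G =
  [2, 0, 2/3]
  [0, 2/3, 0]
  [2/3, 0, 2/5],
b = (-98/15, -4/3, -86/35).
Solving gives a_0 = -96/35, a_1 = -2, a_2 = -11/7, so
  g(x) = -11*x^2/7 - 2*x - 96/35.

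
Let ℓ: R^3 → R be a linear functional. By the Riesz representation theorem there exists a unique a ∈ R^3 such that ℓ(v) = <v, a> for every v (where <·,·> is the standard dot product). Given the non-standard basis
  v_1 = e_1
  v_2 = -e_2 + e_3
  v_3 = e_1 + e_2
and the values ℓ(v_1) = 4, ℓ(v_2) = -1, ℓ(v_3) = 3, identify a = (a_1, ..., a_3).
a = (4, -1, -2)

Write a = (a_1, ..., a_3) in the standard basis. For each basis vector v_i, ℓ(v_i) = <v_i, a> is a linear equation in the a_j's. Collect the n equations into a matrix system V a = ℓ, where row i of V is v_i (expressed in the standard basis). Since V is invertible (lower-triangular with 1s on the diagonal, up to permutation), solve by back-substitution:
  V =
[[1, 0, 0],
 [0, -1, 1],
 [1, 1, 0]]
  V a = (4, -1, 3)
Solving gives a = (4, -1, -2).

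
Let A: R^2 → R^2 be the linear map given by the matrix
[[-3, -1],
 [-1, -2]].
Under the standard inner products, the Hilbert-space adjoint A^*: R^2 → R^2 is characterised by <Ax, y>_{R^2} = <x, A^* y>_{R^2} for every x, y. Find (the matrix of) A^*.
A^* = A^T =
[[-3, -1],
 [-1, -2]]

For real matrices with standard dot products, the defining identity <Ax, y> = <x, A^* y> gives (Ax)^T y = x^T (A^*) y, i.e. x^T A^T y = x^T (A^*) y. Since this holds for all x, y, we must have A^* = A^T. Therefore
A^* =
[[-3, -1],
 [-1, -2]].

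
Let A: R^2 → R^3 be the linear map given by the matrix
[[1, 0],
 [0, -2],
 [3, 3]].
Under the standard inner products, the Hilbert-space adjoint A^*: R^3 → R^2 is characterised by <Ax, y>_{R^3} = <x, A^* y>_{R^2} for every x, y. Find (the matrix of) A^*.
A^* = A^T =
[[1, 0, 3],
 [0, -2, 3]]

For real matrices with standard dot products, the defining identity <Ax, y> = <x, A^* y> gives (Ax)^T y = x^T (A^*) y, i.e. x^T A^T y = x^T (A^*) y. Since this holds for all x, y, we must have A^* = A^T. Therefore
A^* =
[[1, 0, 3],
 [0, -2, 3]].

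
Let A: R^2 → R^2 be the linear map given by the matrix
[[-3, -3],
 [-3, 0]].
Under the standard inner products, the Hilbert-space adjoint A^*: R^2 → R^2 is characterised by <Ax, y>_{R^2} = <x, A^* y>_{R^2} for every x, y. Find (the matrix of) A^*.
A^* = A^T =
[[-3, -3],
 [-3, 0]]

For real matrices with standard dot products, the defining identity <Ax, y> = <x, A^* y> gives (Ax)^T y = x^T (A^*) y, i.e. x^T A^T y = x^T (A^*) y. Since this holds for all x, y, we must have A^* = A^T. Therefore
A^* =
[[-3, -3],
 [-3, 0]].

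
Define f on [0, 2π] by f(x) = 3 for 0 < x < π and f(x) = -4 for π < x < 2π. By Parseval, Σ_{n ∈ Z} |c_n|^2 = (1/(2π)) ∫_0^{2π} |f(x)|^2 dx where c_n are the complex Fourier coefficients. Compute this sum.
Σ |c_n|^2 = 25/2

Parseval equates the L^2 energy of f (normalised by 1/(2π)) with the ℓ^2 sum of its Fourier coefficients: (1/(2π)) ∫_0^{2π} |f|^2 = Σ |c_n|^2.
Compute the left side: (1/(2π)) [∫_0^π 3^2 dx + ∫_π^{2π} (-4)^2 dx] = (1/(2π)) · (9π + 16π) = (9 + 16)/2 = 25/2.
So Σ_{n ∈ Z} |c_n|^2 = 25/2.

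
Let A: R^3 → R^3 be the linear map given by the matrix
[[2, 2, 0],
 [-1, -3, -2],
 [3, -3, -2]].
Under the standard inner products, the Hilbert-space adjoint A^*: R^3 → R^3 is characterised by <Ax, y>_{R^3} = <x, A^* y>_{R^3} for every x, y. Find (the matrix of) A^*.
A^* = A^T =
[[2, -1, 3],
 [2, -3, -3],
 [0, -2, -2]]

For real matrices with standard dot products, the defining identity <Ax, y> = <x, A^* y> gives (Ax)^T y = x^T (A^*) y, i.e. x^T A^T y = x^T (A^*) y. Since this holds for all x, y, we must have A^* = A^T. Therefore
A^* =
[[2, -1, 3],
 [2, -3, -3],
 [0, -2, -2]].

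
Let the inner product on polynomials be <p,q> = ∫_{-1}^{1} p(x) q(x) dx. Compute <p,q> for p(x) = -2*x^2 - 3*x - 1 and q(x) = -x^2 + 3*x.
<p,q> = -68/15

Expand the product: p(x)·q(x) = 2*x^4 - 3*x^3 - 8*x^2 - 3*x.
∫_{-1}^{1} of each monomial x^k gives [2/(k+1) if k even, 0 if k odd]. Integrating term-by-term (or equivalently evaluating the antiderivative F(x) = 2*x^5/5 - 3*x^4/4 - 8*x^3/3 - 3*x^2/2 at the endpoints):
  F(1) − F(−1) = -271/60 − (1/60) = -68/15.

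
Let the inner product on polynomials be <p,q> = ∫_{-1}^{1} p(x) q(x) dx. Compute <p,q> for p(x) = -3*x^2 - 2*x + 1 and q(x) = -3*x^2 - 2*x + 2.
<p,q> = 64/15

Expand the product: p(x)·q(x) = 9*x^4 + 12*x^3 - 5*x^2 - 6*x + 2.
∫_{-1}^{1} of each monomial x^k gives [2/(k+1) if k even, 0 if k odd]. Integrating term-by-term (or equivalently evaluating the antiderivative F(x) = 9*x^5/5 + 3*x^4 - 5*x^3/3 - 3*x^2 + 2*x at the endpoints):
  F(1) − F(−1) = 32/15 − (-32/15) = 64/15.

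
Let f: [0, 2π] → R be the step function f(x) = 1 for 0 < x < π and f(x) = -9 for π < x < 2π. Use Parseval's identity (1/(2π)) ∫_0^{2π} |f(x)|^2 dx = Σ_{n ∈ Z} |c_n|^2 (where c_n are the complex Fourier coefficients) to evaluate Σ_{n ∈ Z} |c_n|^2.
Σ |c_n|^2 = 41

Parseval equates the L^2 energy of f (normalised by 1/(2π)) with the ℓ^2 sum of its Fourier coefficients: (1/(2π)) ∫_0^{2π} |f|^2 = Σ |c_n|^2.
Compute the left side: (1/(2π)) [∫_0^π 1^2 dx + ∫_π^{2π} (-9)^2 dx] = (1/(2π)) · (1π + 81π) = (1 + 81)/2 = 41.
So Σ_{n ∈ Z} |c_n|^2 = 41.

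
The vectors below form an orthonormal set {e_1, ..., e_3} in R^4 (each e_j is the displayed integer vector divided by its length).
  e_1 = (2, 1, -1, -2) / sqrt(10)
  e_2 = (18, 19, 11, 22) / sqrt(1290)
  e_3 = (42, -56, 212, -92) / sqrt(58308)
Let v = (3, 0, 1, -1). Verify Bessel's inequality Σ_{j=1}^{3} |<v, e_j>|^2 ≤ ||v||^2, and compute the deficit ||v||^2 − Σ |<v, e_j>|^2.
Σ |<v, e_j>|^2 = 1074/113; ||v||^2 = 11; deficit = 169/113

Write each e_j = u_j / sqrt(<u_j, u_j>) where u_j is the displayed integer vector. Then <v, e_j> = <v, u_j> / sqrt(<u_j, u_j>), so |<v, e_j>|^2 = <v, u_j>^2 / <u_j, u_j>.
Coefficients: <v, e_1> = 7/sqrt(10), <v, e_2> = 43/sqrt(1290), <v, e_3> = 430/sqrt(58308).
Square and sum: Σ |<v, e_j>|^2 = 1074/113.
Compute ||v||^2 = v·v = 11.
Deficit = 11 − 1074/113 = 169/113 ≥ 0, confirming Bessel's inequality. (The deficit equals ||v − Σ <v,e_j> e_j||^2, the squared distance from v to span{e_j}.)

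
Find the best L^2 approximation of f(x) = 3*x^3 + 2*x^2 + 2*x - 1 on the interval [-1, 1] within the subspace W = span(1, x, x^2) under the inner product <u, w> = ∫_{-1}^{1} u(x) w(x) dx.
g(x) = 2*x^2 + 19*x/5 - 1

The best approximation g ∈ W is the orthogonal projection of f onto W. Writing g = a_0 + a_1 x + a_2 x^2, the coefficients solve the normal equations G · a = b where
  G_{ij} = <φ_i, φ_j> and b_i = <f, φ_i>, with φ_0 = 1, φ_1 = x, φ_2 = x^2.
G =
  [2, 0, 2/3]
  [0, 2/3, 0]
  [2/3, 0, 2/5],
b = (-2/3, 38/15, 2/15).
Solving gives a_0 = -1, a_1 = 19/5, a_2 = 2, so
  g(x) = 2*x^2 + 19*x/5 - 1.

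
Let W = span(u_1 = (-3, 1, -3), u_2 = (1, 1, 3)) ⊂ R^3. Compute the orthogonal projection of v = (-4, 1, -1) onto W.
proj_W(v) = (-67/22, 43/22, -18/11)

Set up U = [u_1 | ... | u_2] ∈ R^(3×2). The projector onto W = col(U) is P = U (U^T U)^(-1) U^T.
Compute U^T U =
  [19, -11]
  [-11, 11],
and U^T v = (16, -6).
Solve U^T U · c = U^T v for the coefficients: c = (5/4, 31/44). The projection is proj_W(v) = U c.
Check: (v - proj_W(v)) · u_1 = 0  (should be 0).
Check: (v - proj_W(v)) · u_2 = 0  (should be 0).
Result: proj_W(v) = (-67/22, 43/22, -18/11).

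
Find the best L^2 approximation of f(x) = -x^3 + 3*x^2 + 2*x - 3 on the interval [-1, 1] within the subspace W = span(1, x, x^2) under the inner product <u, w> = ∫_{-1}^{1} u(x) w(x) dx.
g(x) = 3*x^2 + 7*x/5 - 3

The best approximation g ∈ W is the orthogonal projection of f onto W. Writing g = a_0 + a_1 x + a_2 x^2, the coefficients solve the normal equations G · a = b where
  G_{ij} = <φ_i, φ_j> and b_i = <f, φ_i>, with φ_0 = 1, φ_1 = x, φ_2 = x^2.
G =
  [2, 0, 2/3]
  [0, 2/3, 0]
  [2/3, 0, 2/5],
b = (-4, 14/15, -4/5).
Solving gives a_0 = -3, a_1 = 7/5, a_2 = 3, so
  g(x) = 3*x^2 + 7*x/5 - 3.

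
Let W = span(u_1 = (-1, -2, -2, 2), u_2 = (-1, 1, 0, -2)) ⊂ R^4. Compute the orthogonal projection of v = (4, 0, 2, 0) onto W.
proj_W(v) = (160/53, 44/53, 136/53, 48/53)

Set up U = [u_1 | ... | u_2] ∈ R^(4×2). The projector onto W = col(U) is P = U (U^T U)^(-1) U^T.
Compute U^T U =
  [13, -5]
  [-5, 6],
and U^T v = (-8, -4).
Solve U^T U · c = U^T v for the coefficients: c = (-68/53, -92/53). The projection is proj_W(v) = U c.
Check: (v - proj_W(v)) · u_1 = 0  (should be 0).
Check: (v - proj_W(v)) · u_2 = 0  (should be 0).
Result: proj_W(v) = (160/53, 44/53, 136/53, 48/53).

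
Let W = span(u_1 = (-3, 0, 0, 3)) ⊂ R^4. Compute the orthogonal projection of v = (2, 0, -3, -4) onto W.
proj_W(v) = (3, 0, 0, -3)

Set up U = [u_1 | ... | u_1] ∈ R^(4×1). The projector onto W = col(U) is P = U (U^T U)^(-1) U^T.
Compute U^T U =
  [18],
and U^T v = (-18).
Solve U^T U · c = U^T v for the coefficients: c = (-1). The projection is proj_W(v) = U c.
Check: (v - proj_W(v)) · u_1 = 0  (should be 0).
Result: proj_W(v) = (3, 0, 0, -3).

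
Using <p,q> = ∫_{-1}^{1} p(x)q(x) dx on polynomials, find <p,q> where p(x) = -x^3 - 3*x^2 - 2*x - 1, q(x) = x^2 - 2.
<p,q> = 92/15

Expand the product: p(x)·q(x) = -x^5 - 3*x^4 + 5*x^2 + 4*x + 2.
∫_{-1}^{1} of each monomial x^k gives [2/(k+1) if k even, 0 if k odd]. Integrating term-by-term (or equivalently evaluating the antiderivative F(x) = -x^6/6 - 3*x^5/5 + 5*x^3/3 + 2*x^2 + 2*x at the endpoints):
  F(1) − F(−1) = 49/10 − (-37/30) = 92/15.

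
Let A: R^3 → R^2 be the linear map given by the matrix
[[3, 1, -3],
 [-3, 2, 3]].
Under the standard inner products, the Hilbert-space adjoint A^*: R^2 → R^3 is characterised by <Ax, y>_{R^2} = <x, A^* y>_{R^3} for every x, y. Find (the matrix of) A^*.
A^* = A^T =
[[3, -3],
 [1, 2],
 [-3, 3]]

For real matrices with standard dot products, the defining identity <Ax, y> = <x, A^* y> gives (Ax)^T y = x^T (A^*) y, i.e. x^T A^T y = x^T (A^*) y. Since this holds for all x, y, we must have A^* = A^T. Therefore
A^* =
[[3, -3],
 [1, 2],
 [-3, 3]].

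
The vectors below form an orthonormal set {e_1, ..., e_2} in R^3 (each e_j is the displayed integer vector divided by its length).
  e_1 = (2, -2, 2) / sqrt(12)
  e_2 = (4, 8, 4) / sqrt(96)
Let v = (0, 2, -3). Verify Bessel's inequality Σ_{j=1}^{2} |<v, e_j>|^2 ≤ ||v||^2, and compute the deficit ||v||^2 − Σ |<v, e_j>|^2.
Σ |<v, e_j>|^2 = 17/2; ||v||^2 = 13; deficit = 9/2

Write each e_j = u_j / sqrt(<u_j, u_j>) where u_j is the displayed integer vector. Then <v, e_j> = <v, u_j> / sqrt(<u_j, u_j>), so |<v, e_j>|^2 = <v, u_j>^2 / <u_j, u_j>.
Coefficients: <v, e_1> = -10/sqrt(12), <v, e_2> = 4/sqrt(96).
Square and sum: Σ |<v, e_j>|^2 = 17/2.
Compute ||v||^2 = v·v = 13.
Deficit = 13 − 17/2 = 9/2 ≥ 0, confirming Bessel's inequality. (The deficit equals ||v − Σ <v,e_j> e_j||^2, the squared distance from v to span{e_j}.)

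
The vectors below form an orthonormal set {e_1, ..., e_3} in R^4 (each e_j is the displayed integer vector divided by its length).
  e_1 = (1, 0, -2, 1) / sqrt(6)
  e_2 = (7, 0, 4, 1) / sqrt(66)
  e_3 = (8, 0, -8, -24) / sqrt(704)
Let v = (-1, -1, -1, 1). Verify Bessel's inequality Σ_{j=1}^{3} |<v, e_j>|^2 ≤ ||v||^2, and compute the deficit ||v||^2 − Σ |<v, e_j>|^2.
Σ |<v, e_j>|^2 = 3; ||v||^2 = 4; deficit = 1

Write each e_j = u_j / sqrt(<u_j, u_j>) where u_j is the displayed integer vector. Then <v, e_j> = <v, u_j> / sqrt(<u_j, u_j>), so |<v, e_j>|^2 = <v, u_j>^2 / <u_j, u_j>.
Coefficients: <v, e_1> = 2/sqrt(6), <v, e_2> = -10/sqrt(66), <v, e_3> = -24/sqrt(704).
Square and sum: Σ |<v, e_j>|^2 = 3.
Compute ||v||^2 = v·v = 4.
Deficit = 4 − 3 = 1 ≥ 0, confirming Bessel's inequality. (The deficit equals ||v − Σ <v,e_j> e_j||^2, the squared distance from v to span{e_j}.)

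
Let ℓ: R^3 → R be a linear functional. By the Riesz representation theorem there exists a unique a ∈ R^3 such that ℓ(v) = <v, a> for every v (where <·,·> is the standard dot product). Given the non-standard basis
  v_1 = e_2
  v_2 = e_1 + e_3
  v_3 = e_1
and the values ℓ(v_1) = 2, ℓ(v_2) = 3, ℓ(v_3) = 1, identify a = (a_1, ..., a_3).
a = (1, 2, 2)

Write a = (a_1, ..., a_3) in the standard basis. For each basis vector v_i, ℓ(v_i) = <v_i, a> is a linear equation in the a_j's. Collect the n equations into a matrix system V a = ℓ, where row i of V is v_i (expressed in the standard basis). Since V is invertible (lower-triangular with 1s on the diagonal, up to permutation), solve by back-substitution:
  V =
[[0, 1, 0],
 [1, 0, 1],
 [1, 0, 0]]
  V a = (2, 3, 1)
Solving gives a = (1, 2, 2).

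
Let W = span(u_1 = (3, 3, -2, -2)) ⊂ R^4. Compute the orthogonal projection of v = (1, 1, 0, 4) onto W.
proj_W(v) = (-3/13, -3/13, 2/13, 2/13)

Set up U = [u_1 | ... | u_1] ∈ R^(4×1). The projector onto W = col(U) is P = U (U^T U)^(-1) U^T.
Compute U^T U =
  [26],
and U^T v = (-2).
Solve U^T U · c = U^T v for the coefficients: c = (-1/13). The projection is proj_W(v) = U c.
Check: (v - proj_W(v)) · u_1 = 0  (should be 0).
Result: proj_W(v) = (-3/13, -3/13, 2/13, 2/13).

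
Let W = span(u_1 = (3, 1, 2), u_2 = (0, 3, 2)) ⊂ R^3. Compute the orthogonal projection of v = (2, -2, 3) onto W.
proj_W(v) = (390/133, -80/133, 120/133)

Set up U = [u_1 | ... | u_2] ∈ R^(3×2). The projector onto W = col(U) is P = U (U^T U)^(-1) U^T.
Compute U^T U =
  [14, 7]
  [7, 13],
and U^T v = (10, 0).
Solve U^T U · c = U^T v for the coefficients: c = (130/133, -10/19). The projection is proj_W(v) = U c.
Check: (v - proj_W(v)) · u_1 = 0  (should be 0).
Check: (v - proj_W(v)) · u_2 = 0  (should be 0).
Result: proj_W(v) = (390/133, -80/133, 120/133).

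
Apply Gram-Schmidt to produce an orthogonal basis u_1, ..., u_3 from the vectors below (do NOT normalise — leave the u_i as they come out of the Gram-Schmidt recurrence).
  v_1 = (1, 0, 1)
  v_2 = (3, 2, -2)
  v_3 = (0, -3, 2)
Orthogonal basis:
  u_1 = (1, 0, 1)
  u_2 = (5/2, 2, -5/2)
  u_3 = (2/3, -5/3, -2/3)

Apply the Gram-Schmidt recurrence
  u_1 = v_1
  u_i = v_i − Σ_{j<i} ((v_i · u_j) / (u_j · u_j)) · u_j.

Step by step this gives:
  u_1 = (1, 0, 1)
  u_2 = (5/2, 2, -5/2)
  u_3 = (2/3, -5/3, -2/3)

Orthogonality check:
  u_2 · u_1 = 0 (should be 0)
  u_3 · u_1 = 0 (should be 0)
  u_3 · u_2 = 0 (should be 0)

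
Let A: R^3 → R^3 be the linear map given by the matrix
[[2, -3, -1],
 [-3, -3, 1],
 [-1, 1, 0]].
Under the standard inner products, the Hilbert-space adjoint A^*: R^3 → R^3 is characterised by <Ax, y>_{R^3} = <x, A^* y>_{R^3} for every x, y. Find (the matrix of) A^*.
A^* = A^T =
[[2, -3, -1],
 [-3, -3, 1],
 [-1, 1, 0]]

For real matrices with standard dot products, the defining identity <Ax, y> = <x, A^* y> gives (Ax)^T y = x^T (A^*) y, i.e. x^T A^T y = x^T (A^*) y. Since this holds for all x, y, we must have A^* = A^T. Therefore
A^* =
[[2, -3, -1],
 [-3, -3, 1],
 [-1, 1, 0]].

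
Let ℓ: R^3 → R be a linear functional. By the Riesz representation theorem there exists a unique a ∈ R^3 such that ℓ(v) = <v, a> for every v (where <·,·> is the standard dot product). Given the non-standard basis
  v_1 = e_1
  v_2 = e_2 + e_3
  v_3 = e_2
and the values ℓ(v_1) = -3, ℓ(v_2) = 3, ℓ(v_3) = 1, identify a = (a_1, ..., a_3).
a = (-3, 1, 2)

Write a = (a_1, ..., a_3) in the standard basis. For each basis vector v_i, ℓ(v_i) = <v_i, a> is a linear equation in the a_j's. Collect the n equations into a matrix system V a = ℓ, where row i of V is v_i (expressed in the standard basis). Since V is invertible (lower-triangular with 1s on the diagonal, up to permutation), solve by back-substitution:
  V =
[[1, 0, 0],
 [0, 1, 1],
 [0, 1, 0]]
  V a = (-3, 3, 1)
Solving gives a = (-3, 1, 2).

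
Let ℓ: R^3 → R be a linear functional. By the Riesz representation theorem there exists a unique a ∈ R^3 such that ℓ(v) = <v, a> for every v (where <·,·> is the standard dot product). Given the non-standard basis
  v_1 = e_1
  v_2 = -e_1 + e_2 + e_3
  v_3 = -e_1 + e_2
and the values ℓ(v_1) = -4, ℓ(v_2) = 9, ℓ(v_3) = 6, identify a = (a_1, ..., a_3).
a = (-4, 2, 3)

Write a = (a_1, ..., a_3) in the standard basis. For each basis vector v_i, ℓ(v_i) = <v_i, a> is a linear equation in the a_j's. Collect the n equations into a matrix system V a = ℓ, where row i of V is v_i (expressed in the standard basis). Since V is invertible (lower-triangular with 1s on the diagonal, up to permutation), solve by back-substitution:
  V =
[[1, 0, 0],
 [-1, 1, 1],
 [-1, 1, 0]]
  V a = (-4, 9, 6)
Solving gives a = (-4, 2, 3).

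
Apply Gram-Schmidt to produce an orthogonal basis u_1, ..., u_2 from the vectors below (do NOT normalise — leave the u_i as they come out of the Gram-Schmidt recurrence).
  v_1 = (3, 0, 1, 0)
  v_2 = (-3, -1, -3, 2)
Orthogonal basis:
  u_1 = (3, 0, 1, 0)
  u_2 = (3/5, -1, -9/5, 2)

Apply the Gram-Schmidt recurrence
  u_1 = v_1
  u_i = v_i − Σ_{j<i} ((v_i · u_j) / (u_j · u_j)) · u_j.

Step by step this gives:
  u_1 = (3, 0, 1, 0)
  u_2 = (3/5, -1, -9/5, 2)

Orthogonality check:
  u_2 · u_1 = 0 (should be 0)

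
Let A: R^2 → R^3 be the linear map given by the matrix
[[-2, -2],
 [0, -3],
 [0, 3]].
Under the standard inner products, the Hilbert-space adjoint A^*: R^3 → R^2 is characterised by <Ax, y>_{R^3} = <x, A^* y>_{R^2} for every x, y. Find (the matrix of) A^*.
A^* = A^T =
[[-2, 0, 0],
 [-2, -3, 3]]

For real matrices with standard dot products, the defining identity <Ax, y> = <x, A^* y> gives (Ax)^T y = x^T (A^*) y, i.e. x^T A^T y = x^T (A^*) y. Since this holds for all x, y, we must have A^* = A^T. Therefore
A^* =
[[-2, 0, 0],
 [-2, -3, 3]].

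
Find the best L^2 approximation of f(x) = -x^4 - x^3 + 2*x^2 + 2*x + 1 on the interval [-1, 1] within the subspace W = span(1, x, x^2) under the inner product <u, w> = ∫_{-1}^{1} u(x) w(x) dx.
g(x) = 8*x^2/7 + 7*x/5 + 38/35

The best approximation g ∈ W is the orthogonal projection of f onto W. Writing g = a_0 + a_1 x + a_2 x^2, the coefficients solve the normal equations G · a = b where
  G_{ij} = <φ_i, φ_j> and b_i = <f, φ_i>, with φ_0 = 1, φ_1 = x, φ_2 = x^2.
G =
  [2, 0, 2/3]
  [0, 2/3, 0]
  [2/3, 0, 2/5],
b = (44/15, 14/15, 124/105).
Solving gives a_0 = 38/35, a_1 = 7/5, a_2 = 8/7, so
  g(x) = 8*x^2/7 + 7*x/5 + 38/35.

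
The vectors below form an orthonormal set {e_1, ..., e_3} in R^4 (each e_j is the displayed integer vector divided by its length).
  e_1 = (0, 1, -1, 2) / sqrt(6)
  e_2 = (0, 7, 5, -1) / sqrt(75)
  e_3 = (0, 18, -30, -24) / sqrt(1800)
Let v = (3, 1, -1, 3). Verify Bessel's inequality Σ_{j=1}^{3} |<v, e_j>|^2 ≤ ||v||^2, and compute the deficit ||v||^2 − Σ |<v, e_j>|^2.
Σ |<v, e_j>|^2 = 11; ||v||^2 = 20; deficit = 9

Write each e_j = u_j / sqrt(<u_j, u_j>) where u_j is the displayed integer vector. Then <v, e_j> = <v, u_j> / sqrt(<u_j, u_j>), so |<v, e_j>|^2 = <v, u_j>^2 / <u_j, u_j>.
Coefficients: <v, e_1> = 8/sqrt(6), <v, e_2> = -1/sqrt(75), <v, e_3> = -24/sqrt(1800).
Square and sum: Σ |<v, e_j>|^2 = 11.
Compute ||v||^2 = v·v = 20.
Deficit = 20 − 11 = 9 ≥ 0, confirming Bessel's inequality. (The deficit equals ||v − Σ <v,e_j> e_j||^2, the squared distance from v to span{e_j}.)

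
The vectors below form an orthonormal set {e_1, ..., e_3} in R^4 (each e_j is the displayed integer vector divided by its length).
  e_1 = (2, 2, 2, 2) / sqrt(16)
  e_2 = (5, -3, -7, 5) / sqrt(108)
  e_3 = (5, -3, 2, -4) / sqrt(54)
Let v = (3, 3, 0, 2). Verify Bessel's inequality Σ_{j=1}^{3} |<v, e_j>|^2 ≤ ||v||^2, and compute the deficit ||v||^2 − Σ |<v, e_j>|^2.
Σ |<v, e_j>|^2 = 166/9; ||v||^2 = 22; deficit = 32/9

Write each e_j = u_j / sqrt(<u_j, u_j>) where u_j is the displayed integer vector. Then <v, e_j> = <v, u_j> / sqrt(<u_j, u_j>), so |<v, e_j>|^2 = <v, u_j>^2 / <u_j, u_j>.
Coefficients: <v, e_1> = 16/sqrt(16), <v, e_2> = 16/sqrt(108), <v, e_3> = -2/sqrt(54).
Square and sum: Σ |<v, e_j>|^2 = 166/9.
Compute ||v||^2 = v·v = 22.
Deficit = 22 − 166/9 = 32/9 ≥ 0, confirming Bessel's inequality. (The deficit equals ||v − Σ <v,e_j> e_j||^2, the squared distance from v to span{e_j}.)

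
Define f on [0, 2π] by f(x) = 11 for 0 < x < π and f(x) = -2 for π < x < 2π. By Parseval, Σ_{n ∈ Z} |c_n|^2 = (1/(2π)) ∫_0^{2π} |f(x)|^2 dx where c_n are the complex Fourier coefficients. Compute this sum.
Σ |c_n|^2 = 125/2

Parseval equates the L^2 energy of f (normalised by 1/(2π)) with the ℓ^2 sum of its Fourier coefficients: (1/(2π)) ∫_0^{2π} |f|^2 = Σ |c_n|^2.
Compute the left side: (1/(2π)) [∫_0^π 11^2 dx + ∫_π^{2π} (-2)^2 dx] = (1/(2π)) · (121π + 4π) = (121 + 4)/2 = 125/2.
So Σ_{n ∈ Z} |c_n|^2 = 125/2.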